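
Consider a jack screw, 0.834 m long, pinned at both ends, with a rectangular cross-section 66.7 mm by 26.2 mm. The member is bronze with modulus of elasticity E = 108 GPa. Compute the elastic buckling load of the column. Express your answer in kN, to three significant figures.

P_cr ≈ 153 kN

Buckling occurs about the weak axis: I_min = h·b³/12 with b = 26.2 mm (the shorter side).
I_min = 66.7×26.2³/12 = 9.997×10^4 mm⁴
I = 9.997×10^4 mm⁴ = 9.997×10^-8 m⁴
Effective length L_e = K·L = 1 × 0.834 = 0.8340 m
P_cr = π²EI / L_e² = π² × 108×10⁹ × 9.997×10^-8 / 0.8340² = 1.532×10^5 N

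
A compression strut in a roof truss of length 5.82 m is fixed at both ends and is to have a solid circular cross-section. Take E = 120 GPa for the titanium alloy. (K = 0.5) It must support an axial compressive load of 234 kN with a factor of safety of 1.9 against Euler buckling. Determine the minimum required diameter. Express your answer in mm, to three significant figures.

d ≈ 89.7 mm

Required P_cr = n·P = 1.9 × 234 = 444.6 kN
L_e = K·L = 0.5 × 5.82 = 2.910 m
Required I = P_cr·L_e²/(π²E) = 4.446×10^5 × 2.910² / (π² × 1.20×10^11) = 3.179×10^-6 m⁴
I_req = 3.179×10^6 mm⁴
Solid circle: I = πd⁴/64  ⇒  d = (64I/π)^(1/4) = (64×3.179×10^6/π)^(1/4) = 89.7 mm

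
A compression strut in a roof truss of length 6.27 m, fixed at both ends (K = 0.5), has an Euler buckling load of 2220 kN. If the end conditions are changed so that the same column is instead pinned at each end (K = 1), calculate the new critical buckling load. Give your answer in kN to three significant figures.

P_cr ≈ 555 kN

P_cr ∝ 1/K², so P_cr,new = P_cr,old × (K_old/K_new)² = 2220 × (0.5/1)²
= 2220 × 0.2500 = 555 kN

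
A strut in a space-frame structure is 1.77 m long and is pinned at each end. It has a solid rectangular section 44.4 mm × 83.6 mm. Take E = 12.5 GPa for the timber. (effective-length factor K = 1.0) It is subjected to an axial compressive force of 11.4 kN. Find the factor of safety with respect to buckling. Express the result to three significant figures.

Buckling occurs about the weak axis: I_min = h·b³/12 with b = 44.4 mm (the shorter side).
I_min = 83.6×44.4³/12 = 6.098×10^5 mm⁴
I = 6.098×10^5 mm⁴ = 6.098×10^-7 m⁴
Effective length L_e = K·L = 1 × 1.77 = 1.770 m
P_cr = π²EI / L_e² = π² × 12.5×10⁹ × 6.098×10^-7 / 1.770² = 2.401×10^4 N
Factor of safety n = P_cr / P = 24.012 / 11.4 = 2.11

n ≈ 2.11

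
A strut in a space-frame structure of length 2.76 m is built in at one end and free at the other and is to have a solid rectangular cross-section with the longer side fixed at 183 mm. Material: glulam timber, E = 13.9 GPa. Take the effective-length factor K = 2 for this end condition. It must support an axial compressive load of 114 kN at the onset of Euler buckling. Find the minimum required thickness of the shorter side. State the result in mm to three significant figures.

L_e = K·L = 2 × 2.76 = 5.520 m
Required I = P_cr·L_e²/(π²E) = 1.140×10^5 × 5.520² / (π² × 1.39×10^10) = 2.532×10^-5 m⁴
I_req = 2.532×10^7 mm⁴
Rectangle, weak axis: I_min = h·b³/12 with h = 183 mm fixed  ⇒  b = (12I/h)^(1/3) = 118 mm

b ≈ 118 mm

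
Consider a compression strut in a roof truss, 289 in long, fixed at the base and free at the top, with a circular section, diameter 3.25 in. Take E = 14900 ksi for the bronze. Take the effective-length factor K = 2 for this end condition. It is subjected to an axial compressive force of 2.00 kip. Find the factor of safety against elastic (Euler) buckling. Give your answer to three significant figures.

n ≈ 1.21

I = πd⁴/64 = π×3.25⁴/64 = 5.477 in⁴
Effective length L_e = K·L = 2 × 289 = 578.0 in
P_cr = π²EI / L_e² = π² × 14900×10³ × 5.477 / 578.0² = 2.411×10^3 lb
Factor of safety n = P_cr / P = 2.4106 / 2.00 = 1.21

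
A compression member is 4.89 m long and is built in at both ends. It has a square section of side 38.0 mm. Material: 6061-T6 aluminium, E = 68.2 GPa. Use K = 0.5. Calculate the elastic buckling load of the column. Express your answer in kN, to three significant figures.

I = a⁴/12 = 38.0⁴/12 = 1.738×10^5 mm⁴
I = 1.738×10^5 mm⁴ = 1.738×10^-7 m⁴
Effective length L_e = K·L = 0.5 × 4.89 = 2.445 m
P_cr = π²EI / L_e² = π² × 68.2×10⁹ × 1.738×10^-7 / 2.445² = 1.956×10^4 N

P_cr ≈ 19.6 kN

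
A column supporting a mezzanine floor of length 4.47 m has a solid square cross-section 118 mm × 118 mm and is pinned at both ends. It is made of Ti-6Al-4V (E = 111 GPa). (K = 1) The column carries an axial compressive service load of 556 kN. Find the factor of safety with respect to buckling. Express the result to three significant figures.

n ≈ 1.59

I = a⁴/12 = 118⁴/12 = 1.616×10^7 mm⁴
I = 1.616×10^7 mm⁴ = 1.616×10^-5 m⁴
Effective length L_e = K·L = 1 × 4.47 = 4.470 m
P_cr = π²EI / L_e² = π² × 111×10⁹ × 1.616×10^-5 / 4.470² = 8.858×10^5 N
Factor of safety n = P_cr / P = 885.84 / 556 = 1.59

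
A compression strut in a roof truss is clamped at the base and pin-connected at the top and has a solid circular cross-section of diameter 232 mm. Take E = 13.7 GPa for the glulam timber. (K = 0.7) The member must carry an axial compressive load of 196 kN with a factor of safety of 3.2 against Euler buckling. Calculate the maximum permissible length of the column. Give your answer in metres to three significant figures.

L_max ≈ 7.91 m

I = πd⁴/64 = π×232⁴/64 = 1.422×10^8 mm⁴
I = 1.422×10^-4 m⁴
Required critical load P_cr = n·P = 3.2 × 196 = 627.2 kN = 6.272×10^5 N
From P_cr = π²EI/(K·L)²:  L = (1/K)·√(π²EI/P_cr) = (1/0.7)·√(π²×1.37×10^10×1.422×10^-4/6.272×10^5)
L = 7.91 m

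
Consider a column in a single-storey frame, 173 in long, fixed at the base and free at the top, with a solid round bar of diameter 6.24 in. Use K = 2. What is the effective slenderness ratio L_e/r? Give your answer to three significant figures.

λ ≈ 222

For a solid circle r = d/4 = 6.24/4 = 1.560 in
L_e = K·L = 2 × 173 = 346.0 in
λ = L_e / r_min = 346.00 / 1.560 = 222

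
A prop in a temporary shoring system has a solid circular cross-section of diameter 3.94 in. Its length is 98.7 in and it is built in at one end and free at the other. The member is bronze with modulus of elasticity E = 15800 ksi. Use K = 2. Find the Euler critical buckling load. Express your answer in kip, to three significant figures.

P_cr ≈ 47.3 kip

I = πd⁴/64 = π×3.94⁴/64 = 11.83 in⁴
Effective length L_e = K·L = 2 × 98.7 = 197.4 in
P_cr = π²EI / L_e² = π² × 15800×10³ × 11.83 / 197.4² = 4.734×10^4 lb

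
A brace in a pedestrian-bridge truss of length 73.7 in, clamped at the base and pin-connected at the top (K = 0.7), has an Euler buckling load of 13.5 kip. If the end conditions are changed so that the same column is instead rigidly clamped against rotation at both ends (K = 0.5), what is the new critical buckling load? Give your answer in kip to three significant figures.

P_cr ≈ 26.5 kip

P_cr ∝ 1/K², so P_cr,new = P_cr,old × (K_old/K_new)² = 13.5 × (0.7/0.5)²
= 13.5 × 1.960 = 26.5 kip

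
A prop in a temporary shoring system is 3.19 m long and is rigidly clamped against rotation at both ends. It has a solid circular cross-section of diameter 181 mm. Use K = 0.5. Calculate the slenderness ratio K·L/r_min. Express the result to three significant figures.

λ ≈ 35.2

I = πd⁴/64 = π×181⁴/64 = 5.268×10^7 mm⁴
A = 2.573×10^4 mm²;  r_min = √(I/A) = √(5.268×10^7/2.573×10^4) = 45.25 mm
L_e = K·L = 0.5 × 3.19 m = 1.595 m = 1595.0 mm
λ = L_e / r_min = 1595.0 / 45.25 = 35.2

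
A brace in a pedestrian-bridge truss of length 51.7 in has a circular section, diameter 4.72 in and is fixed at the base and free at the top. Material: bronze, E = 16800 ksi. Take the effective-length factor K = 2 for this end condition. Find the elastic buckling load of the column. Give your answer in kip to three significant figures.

I = πd⁴/64 = π×4.72⁴/64 = 24.36 in⁴
Effective length L_e = K·L = 2 × 51.7 = 103.4 in
P_cr = π²EI / L_e² = π² × 16800×10³ × 24.36 / 103.4² = 3.778×10^5 lb

P_cr ≈ 378 kip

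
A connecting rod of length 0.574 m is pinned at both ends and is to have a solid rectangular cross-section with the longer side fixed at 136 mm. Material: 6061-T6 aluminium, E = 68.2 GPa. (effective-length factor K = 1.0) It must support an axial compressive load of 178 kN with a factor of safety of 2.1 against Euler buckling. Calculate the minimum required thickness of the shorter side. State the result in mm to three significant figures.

b ≈ 25.3 mm

Required P_cr = n·P = 2.1 × 178 = 373.8 kN
L_e = K·L = 1 × 0.574 = 0.5740 m
Required I = P_cr·L_e²/(π²E) = 3.738×10^5 × 0.5740² / (π² × 6.82×10^10) = 1.830×10^-7 m⁴
I_req = 1.830×10^5 mm⁴
Rectangle, weak axis: I_min = h·b³/12 with h = 136 mm fixed  ⇒  b = (12I/h)^(1/3) = 25.3 mm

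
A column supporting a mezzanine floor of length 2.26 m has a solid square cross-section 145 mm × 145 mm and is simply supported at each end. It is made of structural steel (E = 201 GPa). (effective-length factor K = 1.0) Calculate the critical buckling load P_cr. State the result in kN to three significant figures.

P_cr ≈ 14300 kN

I = a⁴/12 = 145⁴/12 = 3.684×10^7 mm⁴
I = 3.684×10^7 mm⁴ = 3.684×10^-5 m⁴
Effective length L_e = K·L = 1 × 2.26 = 2.260 m
P_cr = π²EI / L_e² = π² × 201×10⁹ × 3.684×10^-5 / 2.260² = 1.431×10^7 N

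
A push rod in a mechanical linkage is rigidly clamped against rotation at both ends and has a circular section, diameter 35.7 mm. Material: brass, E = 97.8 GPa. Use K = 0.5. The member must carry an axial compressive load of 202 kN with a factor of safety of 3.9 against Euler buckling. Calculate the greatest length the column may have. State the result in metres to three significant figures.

L_max ≈ 0.625 m

I = πd⁴/64 = π×35.7⁴/64 = 7.973×10^4 mm⁴
I = 7.973×10^-8 m⁴
Required critical load P_cr = n·P = 3.9 × 202 = 787.8 kN = 7.878×10^5 N
From P_cr = π²EI/(K·L)²:  L = (1/K)·√(π²EI/P_cr) = (1/0.5)·√(π²×9.78×10^10×7.973×10^-8/7.878×10^5)
L = 0.625 m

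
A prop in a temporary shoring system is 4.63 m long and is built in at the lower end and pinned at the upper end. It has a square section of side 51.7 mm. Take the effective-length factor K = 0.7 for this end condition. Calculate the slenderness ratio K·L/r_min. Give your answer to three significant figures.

λ ≈ 217

For a square r = a/√12 = 51.7/√12 = 14.92 mm
L_e = K·L = 0.7 × 4.63 m = 3.241 m = 3241.0 mm
λ = L_e / r_min = 3241.0 / 14.92 = 217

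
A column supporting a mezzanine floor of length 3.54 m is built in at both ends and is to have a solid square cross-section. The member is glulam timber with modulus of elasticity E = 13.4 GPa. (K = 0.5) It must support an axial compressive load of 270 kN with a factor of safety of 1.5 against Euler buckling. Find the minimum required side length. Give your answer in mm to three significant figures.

Required P_cr = n·P = 1.5 × 270 = 405.0 kN
L_e = K·L = 0.5 × 3.54 = 1.770 m
Required I = P_cr·L_e²/(π²E) = 4.050×10^5 × 1.770² / (π² × 1.34×10^10) = 9.594×10^-6 m⁴
I_req = 9.594×10^6 mm⁴
Solid square: I = a⁴/12  ⇒  a = (12I)^(1/4) = (12×9.594×10^6)^(1/4) = 104 mm

a ≈ 104 mm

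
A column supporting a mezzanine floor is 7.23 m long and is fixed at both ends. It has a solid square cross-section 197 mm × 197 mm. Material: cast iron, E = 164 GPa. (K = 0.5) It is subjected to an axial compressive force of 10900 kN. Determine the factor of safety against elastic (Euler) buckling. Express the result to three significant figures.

n ≈ 1.43

I = a⁴/12 = 197⁴/12 = 1.255×10^8 mm⁴
I = 1.255×10^8 mm⁴ = 1.255×10^-4 m⁴
Effective length L_e = K·L = 0.5 × 7.23 = 3.615 m
P_cr = π²EI / L_e² = π² × 164×10⁹ × 1.255×10^-4 / 3.615² = 1.555×10^7 N
Factor of safety n = P_cr / P = 15546 / 10900 = 1.43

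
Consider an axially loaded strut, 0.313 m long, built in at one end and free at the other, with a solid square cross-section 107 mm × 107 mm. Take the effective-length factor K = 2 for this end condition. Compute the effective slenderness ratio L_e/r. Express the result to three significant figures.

For a square r = a/√12 = 107/√12 = 30.89 mm
L_e = K·L = 2 × 0.313 m = 0.6260 m = 626.00 mm
λ = L_e / r_min = 626.00 / 30.89 = 20.3

λ ≈ 20.3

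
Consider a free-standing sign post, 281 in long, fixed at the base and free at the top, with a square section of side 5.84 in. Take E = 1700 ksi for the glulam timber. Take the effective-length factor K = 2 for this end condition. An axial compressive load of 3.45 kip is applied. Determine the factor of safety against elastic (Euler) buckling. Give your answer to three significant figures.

I = a⁴/12 = 5.84⁴/12 = 96.93 in⁴
Effective length L_e = K·L = 2 × 281 = 562.0 in
P_cr = π²EI / L_e² = π² × 1700×10³ × 96.93 / 562.0² = 5.149×10^3 lb
Factor of safety n = P_cr / P = 5.1493 / 3.45 = 1.49

n ≈ 1.49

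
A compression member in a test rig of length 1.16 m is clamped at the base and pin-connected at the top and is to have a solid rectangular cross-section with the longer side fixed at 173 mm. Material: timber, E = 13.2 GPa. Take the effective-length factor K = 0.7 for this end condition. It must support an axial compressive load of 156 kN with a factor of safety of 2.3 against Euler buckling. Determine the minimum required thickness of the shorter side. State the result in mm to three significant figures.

Required P_cr = n·P = 2.3 × 156 = 358.8 kN
L_e = K·L = 0.7 × 1.16 = 0.8120 m
Required I = P_cr·L_e²/(π²E) = 3.588×10^5 × 0.8120² / (π² × 1.32×10^10) = 1.816×10^-6 m⁴
I_req = 1.816×10^6 mm⁴
Rectangle, weak axis: I_min = h·b³/12 with h = 173 mm fixed  ⇒  b = (12I/h)^(1/3) = 50.1 mm

b ≈ 50.1 mm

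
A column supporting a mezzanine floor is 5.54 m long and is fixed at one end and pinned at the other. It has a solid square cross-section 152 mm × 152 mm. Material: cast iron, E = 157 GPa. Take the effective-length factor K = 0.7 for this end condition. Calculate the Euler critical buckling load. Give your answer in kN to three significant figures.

P_cr ≈ 4580 kN

I = a⁴/12 = 152⁴/12 = 4.448×10^7 mm⁴
I = 4.448×10^7 mm⁴ = 4.448×10^-5 m⁴
Effective length L_e = K·L = 0.7 × 5.54 = 3.878 m
P_cr = π²EI / L_e² = π² × 157×10⁹ × 4.448×10^-5 / 3.878² = 4.583×10^6 N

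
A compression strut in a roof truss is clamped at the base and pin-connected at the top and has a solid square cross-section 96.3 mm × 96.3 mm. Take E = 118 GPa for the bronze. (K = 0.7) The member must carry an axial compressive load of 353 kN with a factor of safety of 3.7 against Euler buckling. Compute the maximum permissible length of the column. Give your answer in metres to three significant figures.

L_max ≈ 3.61 m

I = a⁴/12 = 96.3⁴/12 = 7.167×10^6 mm⁴
I = 7.167×10^-6 m⁴
Required critical load P_cr = n·P = 3.7 × 353 = 1306 kN = 1.306×10^6 N
From P_cr = π²EI/(K·L)²:  L = (1/K)·√(π²EI/P_cr) = (1/0.7)·√(π²×1.18×10^11×7.167×10^-6/1.306×10^6)
L = 3.61 m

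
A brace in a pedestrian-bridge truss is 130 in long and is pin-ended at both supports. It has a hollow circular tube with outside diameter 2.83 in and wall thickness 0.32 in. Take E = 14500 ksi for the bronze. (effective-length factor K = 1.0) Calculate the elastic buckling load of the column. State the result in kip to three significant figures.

Inner diameter d_i = 2.83 − 2×0.32 = 2.190 in
I = π(d_o⁴ − d_i⁴)/64 = π(2.83⁴ − 2.190⁴)/64 = 2.019 in⁴
Effective length L_e = K·L = 1 × 130 = 130.0 in
P_cr = π²EI / L_e² = π² × 14500×10³ × 2.019 / 130.0² = 1.710×10^4 lb

P_cr ≈ 17.1 kip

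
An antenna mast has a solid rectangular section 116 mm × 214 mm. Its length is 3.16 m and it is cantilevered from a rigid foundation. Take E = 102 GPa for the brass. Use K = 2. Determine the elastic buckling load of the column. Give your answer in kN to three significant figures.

P_cr ≈ 702 kN

Buckling occurs about the weak axis: I_min = h·b³/12 with b = 116 mm (the shorter side).
I_min = 214×116³/12 = 2.784×10^7 mm⁴
I = 2.784×10^7 mm⁴ = 2.784×10^-5 m⁴
Effective length L_e = K·L = 2 × 3.16 = 6.320 m
P_cr = π²EI / L_e² = π² × 102×10⁹ × 2.784×10^-5 / 6.320² = 7.016×10^5 N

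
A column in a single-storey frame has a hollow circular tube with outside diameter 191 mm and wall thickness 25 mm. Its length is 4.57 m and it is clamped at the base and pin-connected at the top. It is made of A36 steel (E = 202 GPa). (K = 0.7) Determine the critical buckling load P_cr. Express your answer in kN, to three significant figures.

P_cr ≈ 8950 kN

Inner diameter d_i = 191 − 2×25 = 141.0 mm
I = π(d_o⁴ − d_i⁴)/64 = π(191⁴ − 141.0⁴)/64 = 4.593×10^7 mm⁴
I = 4.593×10^7 mm⁴ = 4.593×10^-5 m⁴
Effective length L_e = K·L = 0.7 × 4.57 = 3.199 m
P_cr = π²EI / L_e² = π² × 202×10⁹ × 4.593×10^-5 / 3.199² = 8.947×10^6 N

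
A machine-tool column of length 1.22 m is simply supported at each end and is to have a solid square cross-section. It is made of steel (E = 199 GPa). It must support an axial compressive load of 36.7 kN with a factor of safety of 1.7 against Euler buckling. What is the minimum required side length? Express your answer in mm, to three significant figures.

a ≈ 27.4 mm

Required P_cr = n·P = 1.7 × 36.7 = 62.39 kN
L_e = K·L = 1 × 1.22 = 1.220 m
Required I = P_cr·L_e²/(π²E) = 6.239×10^4 × 1.220² / (π² × 1.99×10^11) = 4.728×10^-8 m⁴
I_req = 4.728×10^4 mm⁴
Solid square: I = a⁴/12  ⇒  a = (12I)^(1/4) = (12×4.728×10^4)^(1/4) = 27.4 mm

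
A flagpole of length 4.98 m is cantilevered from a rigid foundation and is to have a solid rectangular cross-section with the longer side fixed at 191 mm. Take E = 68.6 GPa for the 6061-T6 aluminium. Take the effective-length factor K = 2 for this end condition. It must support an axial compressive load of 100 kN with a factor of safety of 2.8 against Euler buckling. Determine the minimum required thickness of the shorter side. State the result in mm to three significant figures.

b ≈ 137 mm

Required P_cr = n·P = 2.8 × 100 = 280.0 kN
L_e = K·L = 2 × 4.98 = 9.960 m
Required I = P_cr·L_e²/(π²E) = 2.800×10^5 × 9.960² / (π² × 6.86×10^10) = 4.103×10^-5 m⁴
I_req = 4.103×10^7 mm⁴
Rectangle, weak axis: I_min = h·b³/12 with h = 191 mm fixed  ⇒  b = (12I/h)^(1/3) = 137 mm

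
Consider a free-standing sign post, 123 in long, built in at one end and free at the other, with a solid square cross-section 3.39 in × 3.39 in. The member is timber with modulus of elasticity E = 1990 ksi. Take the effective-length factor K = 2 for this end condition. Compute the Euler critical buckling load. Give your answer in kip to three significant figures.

I = a⁴/12 = 3.39⁴/12 = 11.01 in⁴
Effective length L_e = K·L = 2 × 123 = 246.0 in
P_cr = π²EI / L_e² = π² × 1990×10³ × 11.01 / 246.0² = 3.572×10^3 lb

P_cr ≈ 3.57 kip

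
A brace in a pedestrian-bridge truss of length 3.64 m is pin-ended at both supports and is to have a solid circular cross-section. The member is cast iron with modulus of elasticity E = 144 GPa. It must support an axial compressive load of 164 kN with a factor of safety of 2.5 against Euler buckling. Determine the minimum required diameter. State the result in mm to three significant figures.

d ≈ 93.9 mm

Required P_cr = n·P = 2.5 × 164 = 410.0 kN
L_e = K·L = 1 × 3.64 = 3.640 m
Required I = P_cr·L_e²/(π²E) = 4.100×10^5 × 3.640² / (π² × 1.44×10^11) = 3.822×10^-6 m⁴
I_req = 3.822×10^6 mm⁴
Solid circle: I = πd⁴/64  ⇒  d = (64I/π)^(1/4) = (64×3.822×10^6/π)^(1/4) = 93.9 mm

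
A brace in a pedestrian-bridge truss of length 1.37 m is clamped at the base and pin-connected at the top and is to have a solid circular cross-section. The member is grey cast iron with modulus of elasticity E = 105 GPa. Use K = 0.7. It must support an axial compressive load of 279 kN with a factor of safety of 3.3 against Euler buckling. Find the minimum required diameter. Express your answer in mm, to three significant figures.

Required P_cr = n·P = 3.3 × 279 = 920.7 kN
L_e = K·L = 0.7 × 1.37 = 0.9590 m
Required I = P_cr·L_e²/(π²E) = 9.207×10^5 × 0.9590² / (π² × 1.05×10^11) = 8.171×10^-7 m⁴
I_req = 8.171×10^5 mm⁴
Solid circle: I = πd⁴/64  ⇒  d = (64I/π)^(1/4) = (64×8.171×10^5/π)^(1/4) = 63.9 mm

d ≈ 63.9 mm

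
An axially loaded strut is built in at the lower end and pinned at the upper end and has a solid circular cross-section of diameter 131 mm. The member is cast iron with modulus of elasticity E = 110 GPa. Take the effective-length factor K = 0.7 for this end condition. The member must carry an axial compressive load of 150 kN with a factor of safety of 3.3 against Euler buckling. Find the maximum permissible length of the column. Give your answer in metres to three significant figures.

L_max ≈ 8.04 m

I = πd⁴/64 = π×131⁴/64 = 1.446×10^7 mm⁴
I = 1.446×10^-5 m⁴
Required critical load P_cr = n·P = 3.3 × 150 = 495.0 kN = 4.950×10^5 N
From P_cr = π²EI/(K·L)²:  L = (1/K)·√(π²EI/P_cr) = (1/0.7)·√(π²×1.10×10^11×1.446×10^-5/4.950×10^5)
L = 8.04 m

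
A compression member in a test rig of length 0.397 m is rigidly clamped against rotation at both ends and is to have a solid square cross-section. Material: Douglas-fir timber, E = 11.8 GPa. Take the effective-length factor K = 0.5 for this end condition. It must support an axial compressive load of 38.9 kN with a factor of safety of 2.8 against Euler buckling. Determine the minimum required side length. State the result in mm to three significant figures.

Required P_cr = n·P = 2.8 × 38.9 = 108.9 kN
L_e = K·L = 0.5 × 0.397 = 0.1985 m
Required I = P_cr·L_e²/(π²E) = 1.089×10^5 × 0.1985² / (π² × 1.18×10^10) = 3.685×10^-8 m⁴
I_req = 3.685×10^4 mm⁴
Solid square: I = a⁴/12  ⇒  a = (12I)^(1/4) = (12×3.685×10^4)^(1/4) = 25.8 mm

a ≈ 25.8 mm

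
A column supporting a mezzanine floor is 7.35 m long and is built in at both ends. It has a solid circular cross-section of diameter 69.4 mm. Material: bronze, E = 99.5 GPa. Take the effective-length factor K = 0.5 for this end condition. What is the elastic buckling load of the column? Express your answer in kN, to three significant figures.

P_cr ≈ 82.8 kN

I = πd⁴/64 = π×69.4⁴/64 = 1.139×10^6 mm⁴
I = 1.139×10^6 mm⁴ = 1.139×10^-6 m⁴
Effective length L_e = K·L = 0.5 × 7.35 = 3.675 m
P_cr = π²EI / L_e² = π² × 99.5×10⁹ × 1.139×10^-6 / 3.675² = 8.280×10^4 N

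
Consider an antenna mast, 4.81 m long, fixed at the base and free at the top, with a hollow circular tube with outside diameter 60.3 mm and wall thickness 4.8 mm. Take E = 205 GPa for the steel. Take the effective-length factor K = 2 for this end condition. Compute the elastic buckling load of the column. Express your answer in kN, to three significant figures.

P_cr ≈ 7.10 kN

Inner diameter d_i = 60.3 − 2×4.8 = 50.70 mm
I = π(d_o⁴ − d_i⁴)/64 = π(60.3⁴ − 50.70⁴)/64 = 3.247×10^5 mm⁴
I = 3.247×10^5 mm⁴ = 3.247×10^-7 m⁴
Effective length L_e = K·L = 2 × 4.81 = 9.620 m
P_cr = π²EI / L_e² = π² × 205×10⁹ × 3.247×10^-7 / 9.620² = 7.098×10^3 N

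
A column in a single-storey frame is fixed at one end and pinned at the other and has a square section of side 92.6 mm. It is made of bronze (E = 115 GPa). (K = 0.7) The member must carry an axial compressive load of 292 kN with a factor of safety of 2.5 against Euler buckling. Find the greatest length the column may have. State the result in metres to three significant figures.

I = a⁴/12 = 92.6⁴/12 = 6.127×10^6 mm⁴
I = 6.127×10^-6 m⁴
Required critical load P_cr = n·P = 2.5 × 292 = 730.0 kN = 7.300×10^5 N
From P_cr = π²EI/(K·L)²:  L = (1/K)·√(π²EI/P_cr) = (1/0.7)·√(π²×1.15×10^11×6.127×10^-6/7.300×10^5)
L = 4.41 m

L_max ≈ 4.41 m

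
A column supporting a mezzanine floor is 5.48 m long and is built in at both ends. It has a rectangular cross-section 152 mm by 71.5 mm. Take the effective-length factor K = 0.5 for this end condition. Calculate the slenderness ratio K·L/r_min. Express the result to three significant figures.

λ ≈ 133

For a rectangle r_min = b/√12 = 71.5/√12 = 20.64 mm
L_e = K·L = 0.5 × 5.48 m = 2.740 m = 2740.0 mm
λ = L_e / r_min = 2740.0 / 20.64 = 133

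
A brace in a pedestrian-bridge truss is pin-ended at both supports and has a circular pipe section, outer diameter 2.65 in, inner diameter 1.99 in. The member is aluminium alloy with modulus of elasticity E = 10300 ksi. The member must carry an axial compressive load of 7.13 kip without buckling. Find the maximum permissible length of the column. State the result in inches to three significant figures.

d_o = 2.65 in, d_i = 1.99 in
I = π(d_o⁴ − d_i⁴)/64 = π(2.65⁴ − 1.990⁴)/64 = 1.651 in⁴
At the buckling limit P_cr = P = 7.130×10^3 lb
From P_cr = π²EI/(K·L)²:  L = (1/K)·√(π²EI/P_cr) = (1/1)·√(π²×1.03×10^7×1.651/7.130×10^3)
L = 153 in

L_max ≈ 153 in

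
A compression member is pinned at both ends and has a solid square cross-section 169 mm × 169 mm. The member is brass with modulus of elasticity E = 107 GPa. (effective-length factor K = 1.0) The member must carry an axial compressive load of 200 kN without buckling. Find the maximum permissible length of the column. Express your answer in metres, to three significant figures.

I = a⁴/12 = 169⁴/12 = 6.798×10^7 mm⁴
I = 6.798×10^-5 m⁴
At the buckling limit P_cr = P = 2.000×10^5 N
From P_cr = π²EI/(K·L)²:  L = (1/K)·√(π²EI/P_cr) = (1/1)·√(π²×1.07×10^11×6.798×10^-5/2.000×10^5)
L = 18.9 m

L_max ≈ 18.9 m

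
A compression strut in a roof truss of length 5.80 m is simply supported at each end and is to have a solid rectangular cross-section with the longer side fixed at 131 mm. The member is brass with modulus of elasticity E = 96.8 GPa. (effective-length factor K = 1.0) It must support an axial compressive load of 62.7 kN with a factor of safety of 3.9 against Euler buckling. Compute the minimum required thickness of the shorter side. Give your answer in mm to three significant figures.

b ≈ 92.4 mm

Required P_cr = n·P = 3.9 × 62.7 = 244.5 kN
L_e = K·L = 1 × 5.80 = 5.800 m
Required I = P_cr·L_e²/(π²E) = 2.445×10^5 × 5.800² / (π² × 9.68×10^10) = 8.610×10^-6 m⁴
I_req = 8.610×10^6 mm⁴
Rectangle, weak axis: I_min = h·b³/12 with h = 131 mm fixed  ⇒  b = (12I/h)^(1/3) = 92.4 mm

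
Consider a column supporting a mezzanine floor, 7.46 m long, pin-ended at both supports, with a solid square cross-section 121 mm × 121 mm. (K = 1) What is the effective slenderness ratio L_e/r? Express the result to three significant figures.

λ ≈ 214

I = a⁴/12 = 121⁴/12 = 1.786×10^7 mm⁴
A = 1.464×10^4 mm²;  r_min = √(I/A) = √(1.786×10^7/1.464×10^4) = 34.93 mm
L_e = K·L = 1 × 7.46 m = 7.460 m = 7460.0 mm
λ = L_e / r_min = 7460.0 / 34.93 = 214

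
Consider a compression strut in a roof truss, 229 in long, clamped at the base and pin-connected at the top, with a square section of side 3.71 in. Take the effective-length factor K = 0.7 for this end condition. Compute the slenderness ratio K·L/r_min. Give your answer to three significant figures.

For a square r = a/√12 = 3.71/√12 = 1.071 in
L_e = K·L = 0.7 × 229 = 160.3 in
λ = L_e / r_min = 160.30 / 1.071 = 150

λ ≈ 150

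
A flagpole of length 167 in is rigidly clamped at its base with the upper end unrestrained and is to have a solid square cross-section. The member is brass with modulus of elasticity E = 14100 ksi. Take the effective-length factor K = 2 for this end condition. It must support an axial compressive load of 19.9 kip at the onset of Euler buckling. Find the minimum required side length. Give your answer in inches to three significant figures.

L_e = K·L = 2 × 167 = 334.0 in
Required I = P_cr·L_e²/(π²E) = 1.990×10^4 × 334.0² / (π² × 1.41×10^7) = 15.95 in⁴
Solid square: I = a⁴/12  ⇒  a = (12I)^(1/4) = (12×15.95)^(1/4) = 3.72 in

a ≈ 3.72 in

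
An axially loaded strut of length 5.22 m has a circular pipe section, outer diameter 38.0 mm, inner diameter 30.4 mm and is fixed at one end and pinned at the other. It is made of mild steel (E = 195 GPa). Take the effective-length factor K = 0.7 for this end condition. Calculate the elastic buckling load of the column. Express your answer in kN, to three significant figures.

d_o = 38.0 mm, d_i = 30.4 mm
I = π(d_o⁴ − d_i⁴)/64 = π(38.0⁴ − 30.40⁴)/64 = 6.043×10^4 mm⁴
I = 6.043×10^4 mm⁴ = 6.043×10^-8 m⁴
Effective length L_e = K·L = 0.7 × 5.22 = 3.654 m
P_cr = π²EI / L_e² = π² × 195×10⁹ × 6.043×10^-8 / 3.654² = 8.711×10^3 N

P_cr ≈ 8.71 kN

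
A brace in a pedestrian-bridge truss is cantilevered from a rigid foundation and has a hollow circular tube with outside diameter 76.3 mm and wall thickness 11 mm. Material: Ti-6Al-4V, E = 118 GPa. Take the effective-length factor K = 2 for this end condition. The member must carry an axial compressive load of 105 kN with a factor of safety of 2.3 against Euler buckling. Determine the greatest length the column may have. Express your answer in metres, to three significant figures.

Inner diameter d_i = 76.3 − 2×11 = 54.30 mm
I = π(d_o⁴ − d_i⁴)/64 = π(76.3⁴ − 54.30⁴)/64 = 1.237×10^6 mm⁴
I = 1.237×10^-6 m⁴
Required critical load P_cr = n·P = 2.3 × 105 = 241.5 kN = 2.415×10^5 N
From P_cr = π²EI/(K·L)²:  L = (1/K)·√(π²EI/P_cr) = (1/2)·√(π²×1.18×10^11×1.237×10^-6/2.415×10^5)
L = 1.22 m

L_max ≈ 1.22 m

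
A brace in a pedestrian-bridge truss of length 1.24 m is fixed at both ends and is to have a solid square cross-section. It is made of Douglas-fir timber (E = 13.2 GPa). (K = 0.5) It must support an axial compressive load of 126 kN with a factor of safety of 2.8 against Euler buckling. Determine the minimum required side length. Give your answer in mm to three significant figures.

a ≈ 59.5 mm

Required P_cr = n·P = 2.8 × 126 = 352.8 kN
L_e = K·L = 0.5 × 1.24 = 0.6200 m
Required I = P_cr·L_e²/(π²E) = 3.528×10^5 × 0.6200² / (π² × 1.32×10^10) = 1.041×10^-6 m⁴
I_req = 1.041×10^6 mm⁴
Solid square: I = a⁴/12  ⇒  a = (12I)^(1/4) = (12×1.041×10^6)^(1/4) = 59.5 mm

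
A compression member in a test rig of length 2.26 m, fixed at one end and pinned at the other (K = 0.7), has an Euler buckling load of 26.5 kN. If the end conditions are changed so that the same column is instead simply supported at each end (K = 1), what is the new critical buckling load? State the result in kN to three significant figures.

P_cr ≈ 13.0 kN

P_cr ∝ 1/K², so P_cr,new = P_cr,old × (K_old/K_new)² = 26.5 × (0.7/1)²
= 26.5 × 0.4900 = 13.0 kN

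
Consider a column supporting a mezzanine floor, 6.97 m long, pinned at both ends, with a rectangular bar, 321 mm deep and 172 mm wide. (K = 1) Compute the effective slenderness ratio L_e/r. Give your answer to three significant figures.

Buckling occurs about the weak axis: I_min = h·b³/12 with b = 172 mm (the shorter side).
I_min = 321×172³/12 = 1.361×10^8 mm⁴
A = 5.521×10^4 mm²;  r_min = √(I/A) = √(1.361×10^8/5.521×10^4) = 49.65 mm
L_e = K·L = 1 × 6.97 m = 6.970 m = 6970.0 mm
λ = L_e / r_min = 6970.0 / 49.65 = 140

λ ≈ 140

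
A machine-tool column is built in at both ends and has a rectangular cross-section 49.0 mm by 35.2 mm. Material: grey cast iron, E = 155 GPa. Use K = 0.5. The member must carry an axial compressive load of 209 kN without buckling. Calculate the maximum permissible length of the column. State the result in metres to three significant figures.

L_max ≈ 2.28 m

Buckling occurs about the weak axis: I_min = h·b³/12 with b = 35.2 mm (the shorter side).
I_min = 49.0×35.2³/12 = 1.781×10^5 mm⁴
I = 1.781×10^-7 m⁴
At the buckling limit P_cr = P = 2.090×10^5 N
From P_cr = π²EI/(K·L)²:  L = (1/K)·√(π²EI/P_cr) = (1/0.5)·√(π²×1.55×10^11×1.781×10^-7/2.090×10^5)
L = 2.28 m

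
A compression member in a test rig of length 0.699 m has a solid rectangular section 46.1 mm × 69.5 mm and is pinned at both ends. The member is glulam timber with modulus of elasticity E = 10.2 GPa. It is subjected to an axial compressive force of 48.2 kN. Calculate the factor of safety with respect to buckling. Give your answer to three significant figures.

n ≈ 2.43

Buckling occurs about the weak axis: I_min = h·b³/12 with b = 46.1 mm (the shorter side).
I_min = 69.5×46.1³/12 = 5.674×10^5 mm⁴
I = 5.674×10^5 mm⁴ = 5.674×10^-7 m⁴
Effective length L_e = K·L = 1 × 0.699 = 0.6990 m
P_cr = π²EI / L_e² = π² × 10.2×10⁹ × 5.674×10^-7 / 0.6990² = 1.169×10^5 N
Factor of safety n = P_cr / P = 116.91 / 48.2 = 2.43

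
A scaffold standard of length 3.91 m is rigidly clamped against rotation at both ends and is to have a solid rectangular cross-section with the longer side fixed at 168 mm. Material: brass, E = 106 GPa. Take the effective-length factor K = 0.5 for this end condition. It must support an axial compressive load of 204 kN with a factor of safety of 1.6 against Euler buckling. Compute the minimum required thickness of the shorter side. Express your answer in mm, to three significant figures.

b ≈ 44.0 mm

Required P_cr = n·P = 1.6 × 204 = 326.4 kN
L_e = K·L = 0.5 × 3.91 = 1.955 m
Required I = P_cr·L_e²/(π²E) = 3.264×10^5 × 1.955² / (π² × 1.06×10^11) = 1.192×10^-6 m⁴
I_req = 1.192×10^6 mm⁴
Rectangle, weak axis: I_min = h·b³/12 with h = 168 mm fixed  ⇒  b = (12I/h)^(1/3) = 44.0 mm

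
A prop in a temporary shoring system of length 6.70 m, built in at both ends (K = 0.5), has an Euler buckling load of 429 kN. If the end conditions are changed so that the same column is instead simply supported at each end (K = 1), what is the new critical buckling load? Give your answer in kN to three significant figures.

P_cr ≈ 107 kN

P_cr ∝ 1/K², so P_cr,new = P_cr,old × (K_old/K_new)² = 429 × (0.5/1)²
= 429 × 0.2500 = 107 kN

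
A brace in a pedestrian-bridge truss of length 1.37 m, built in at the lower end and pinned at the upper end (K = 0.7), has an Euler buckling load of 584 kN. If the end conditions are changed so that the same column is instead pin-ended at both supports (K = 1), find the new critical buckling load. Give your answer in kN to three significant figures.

P_cr ≈ 286 kN

P_cr ∝ 1/K², so P_cr,new = P_cr,old × (K_old/K_new)² = 584 × (0.7/1)²
= 584 × 0.4900 = 286 kN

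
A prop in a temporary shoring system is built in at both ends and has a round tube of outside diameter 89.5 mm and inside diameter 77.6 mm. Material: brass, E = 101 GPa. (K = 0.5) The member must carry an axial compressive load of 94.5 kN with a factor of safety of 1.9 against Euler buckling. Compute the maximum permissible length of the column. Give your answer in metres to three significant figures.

L_max ≈ 5.52 m

d_o = 89.5 mm, d_i = 77.6 mm
I = π(d_o⁴ − d_i⁴)/64 = π(89.5⁴ − 77.60⁴)/64 = 1.370×10^6 mm⁴
I = 1.370×10^-6 m⁴
Required critical load P_cr = n·P = 1.9 × 94.5 = 179.5 kN = 1.796×10^5 N
From P_cr = π²EI/(K·L)²:  L = (1/K)·√(π²EI/P_cr) = (1/0.5)·√(π²×1.01×10^11×1.370×10^-6/1.796×10^5)
L = 5.52 m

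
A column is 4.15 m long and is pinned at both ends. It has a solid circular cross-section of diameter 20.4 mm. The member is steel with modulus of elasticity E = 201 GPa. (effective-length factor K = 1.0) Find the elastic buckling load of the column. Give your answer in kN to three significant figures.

I = πd⁴/64 = π×20.4⁴/64 = 8.501×10^3 mm⁴
I = 8.501×10^3 mm⁴ = 8.501×10^-9 m⁴
Effective length L_e = K·L = 1 × 4.15 = 4.150 m
P_cr = π²EI / L_e² = π² × 201×10⁹ × 8.501×10^-9 / 4.150² = 979.2 N

P_cr ≈ 0.979 kN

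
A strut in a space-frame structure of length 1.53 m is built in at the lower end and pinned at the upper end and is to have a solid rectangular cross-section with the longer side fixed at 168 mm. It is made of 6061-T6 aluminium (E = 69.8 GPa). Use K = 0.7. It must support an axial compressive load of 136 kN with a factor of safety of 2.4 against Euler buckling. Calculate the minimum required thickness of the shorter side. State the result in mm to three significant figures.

b ≈ 33.9 mm

Required P_cr = n·P = 2.4 × 136 = 326.4 kN
L_e = K·L = 0.7 × 1.53 = 1.071 m
Required I = P_cr·L_e²/(π²E) = 3.264×10^5 × 1.071² / (π² × 6.98×10^10) = 5.435×10^-7 m⁴
I_req = 5.435×10^5 mm⁴
Rectangle, weak axis: I_min = h·b³/12 with h = 168 mm fixed  ⇒  b = (12I/h)^(1/3) = 33.9 mm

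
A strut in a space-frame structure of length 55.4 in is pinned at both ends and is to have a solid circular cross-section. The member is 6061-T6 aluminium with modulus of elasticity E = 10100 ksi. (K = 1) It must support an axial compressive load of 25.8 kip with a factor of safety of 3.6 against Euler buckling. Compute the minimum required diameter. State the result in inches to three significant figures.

Required P_cr = n·P = 3.6 × 25.8 = 92.88 kip
L_e = K·L = 1 × 55.4 = 55.40 in
Required I = P_cr·L_e²/(π²E) = 9.288×10^4 × 55.40² / (π² × 1.01×10^7) = 2.860 in⁴
Solid circle: I = πd⁴/64  ⇒  d = (64I/π)^(1/4) = (64×2.860/π)^(1/4) = 2.76 in

d ≈ 2.76 in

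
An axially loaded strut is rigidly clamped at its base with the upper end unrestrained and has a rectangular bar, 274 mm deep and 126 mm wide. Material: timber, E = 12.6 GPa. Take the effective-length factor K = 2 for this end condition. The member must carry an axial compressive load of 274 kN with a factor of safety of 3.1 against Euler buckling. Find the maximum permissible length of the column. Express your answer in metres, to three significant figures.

Buckling occurs about the weak axis: I_min = h·b³/12 with b = 126 mm (the shorter side).
I_min = 274×126³/12 = 4.568×10^7 mm⁴
I = 4.568×10^-5 m⁴
Required critical load P_cr = n·P = 3.1 × 274 = 849.4 kN = 8.494×10^5 N
From P_cr = π²EI/(K·L)²:  L = (1/K)·√(π²EI/P_cr) = (1/2)·√(π²×1.26×10^10×4.568×10^-5/8.494×10^5)
L = 1.29 m

L_max ≈ 1.29 m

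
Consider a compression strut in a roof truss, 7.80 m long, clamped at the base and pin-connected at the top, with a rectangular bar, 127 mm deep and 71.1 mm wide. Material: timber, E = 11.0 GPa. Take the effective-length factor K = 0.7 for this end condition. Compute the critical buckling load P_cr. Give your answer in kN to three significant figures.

P_cr ≈ 13.9 kN

Buckling occurs about the weak axis: I_min = h·b³/12 with b = 71.1 mm (the shorter side).
I_min = 127×71.1³/12 = 3.804×10^6 mm⁴
I = 3.804×10^6 mm⁴ = 3.804×10^-6 m⁴
Effective length L_e = K·L = 0.7 × 7.80 = 5.460 m
P_cr = π²EI / L_e² = π² × 11.0×10⁹ × 3.804×10^-6 / 5.460² = 1.385×10^4 N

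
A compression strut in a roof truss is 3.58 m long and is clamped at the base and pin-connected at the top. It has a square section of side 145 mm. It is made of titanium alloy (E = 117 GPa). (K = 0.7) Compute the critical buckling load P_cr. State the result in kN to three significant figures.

I = a⁴/12 = 145⁴/12 = 3.684×10^7 mm⁴
I = 3.684×10^7 mm⁴ = 3.684×10^-5 m⁴
Effective length L_e = K·L = 0.7 × 3.58 = 2.506 m
P_cr = π²EI / L_e² = π² × 117×10⁹ × 3.684×10^-5 / 2.506² = 6.774×10^6 N

P_cr ≈ 6770 kN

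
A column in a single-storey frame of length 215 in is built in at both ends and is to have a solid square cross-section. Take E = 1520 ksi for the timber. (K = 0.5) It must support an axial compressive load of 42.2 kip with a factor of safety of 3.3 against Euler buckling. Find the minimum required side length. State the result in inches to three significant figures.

Required P_cr = n·P = 3.3 × 42.2 = 139.3 kip
L_e = K·L = 0.5 × 215 = 107.5 in
Required I = P_cr·L_e²/(π²E) = 1.393×10^5 × 107.5² / (π² × 1.52×10^6) = 107.3 in⁴
Solid square: I = a⁴/12  ⇒  a = (12I)^(1/4) = (12×107.3)^(1/4) = 5.99 in

a ≈ 5.99 in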